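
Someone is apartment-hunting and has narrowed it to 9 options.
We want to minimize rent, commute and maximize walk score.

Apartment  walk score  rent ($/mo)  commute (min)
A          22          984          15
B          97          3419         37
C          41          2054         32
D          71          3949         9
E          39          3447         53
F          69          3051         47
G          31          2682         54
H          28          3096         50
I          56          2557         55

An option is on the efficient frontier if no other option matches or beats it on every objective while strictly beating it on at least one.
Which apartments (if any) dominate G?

C

C: walk score 41≥31, rent 2054≤2682, commute 32≤54 — dominates G.
Others (A, B, D, E, F, H, I) are each worse than G on at least one objective.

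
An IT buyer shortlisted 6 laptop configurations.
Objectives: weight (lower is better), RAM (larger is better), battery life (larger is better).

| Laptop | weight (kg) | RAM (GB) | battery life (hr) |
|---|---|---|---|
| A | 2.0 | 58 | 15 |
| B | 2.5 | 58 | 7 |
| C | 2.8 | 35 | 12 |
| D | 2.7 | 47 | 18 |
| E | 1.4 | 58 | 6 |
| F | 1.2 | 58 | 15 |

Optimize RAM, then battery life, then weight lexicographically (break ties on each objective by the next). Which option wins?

First maximize RAM: best is 58, kept {A, B, E, F}.
Then maximize battery life: best is 15, kept {A, F}.
Then minimize weight: best is 1.2, kept {F}.

F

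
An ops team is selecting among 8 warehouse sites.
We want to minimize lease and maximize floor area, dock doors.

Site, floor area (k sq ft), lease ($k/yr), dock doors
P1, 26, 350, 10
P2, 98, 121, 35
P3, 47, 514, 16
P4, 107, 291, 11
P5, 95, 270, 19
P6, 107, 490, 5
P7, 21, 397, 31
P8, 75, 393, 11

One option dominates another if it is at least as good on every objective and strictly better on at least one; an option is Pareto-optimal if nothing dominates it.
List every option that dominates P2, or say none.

none

P1: worse on floor area (26 vs 98).
P3: worse on floor area (47 vs 98).
P4: worse on lease (291 vs 121).
P5: worse on floor area (95 vs 98).
P6: worse on lease (490 vs 121).
P7: worse on floor area (21 vs 98).
P8: worse on floor area (75 vs 98).
No option dominates P2.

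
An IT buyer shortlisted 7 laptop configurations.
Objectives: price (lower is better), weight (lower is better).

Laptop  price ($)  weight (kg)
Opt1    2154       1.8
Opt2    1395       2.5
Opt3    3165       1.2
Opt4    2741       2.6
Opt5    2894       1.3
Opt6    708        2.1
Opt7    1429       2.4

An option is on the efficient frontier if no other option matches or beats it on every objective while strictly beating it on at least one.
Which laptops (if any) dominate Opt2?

Opt6: price 708≤1395, weight 2.1≤2.5 — dominates Opt2.
Others (Opt1, Opt3, Opt4, Opt5, Opt7) are each worse than Opt2 on at least one objective.

Opt6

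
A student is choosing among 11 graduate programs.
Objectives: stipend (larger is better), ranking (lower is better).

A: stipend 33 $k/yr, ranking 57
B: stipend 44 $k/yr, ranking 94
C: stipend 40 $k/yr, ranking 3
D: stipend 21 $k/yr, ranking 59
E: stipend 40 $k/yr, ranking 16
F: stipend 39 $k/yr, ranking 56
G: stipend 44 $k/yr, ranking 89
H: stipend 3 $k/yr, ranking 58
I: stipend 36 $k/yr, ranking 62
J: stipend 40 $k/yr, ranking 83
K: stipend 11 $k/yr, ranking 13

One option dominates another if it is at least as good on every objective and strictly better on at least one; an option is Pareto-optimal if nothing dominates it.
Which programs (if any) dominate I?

C: stipend 40≥36, ranking 3≤62 — dominates I.
E: stipend 40≥36, ranking 16≤62 — dominates I.
F: stipend 39≥36, ranking 56≤62 — dominates I.
Others (A, B, D, G, H, J, K) are each worse than I on at least one objective.

C, E, F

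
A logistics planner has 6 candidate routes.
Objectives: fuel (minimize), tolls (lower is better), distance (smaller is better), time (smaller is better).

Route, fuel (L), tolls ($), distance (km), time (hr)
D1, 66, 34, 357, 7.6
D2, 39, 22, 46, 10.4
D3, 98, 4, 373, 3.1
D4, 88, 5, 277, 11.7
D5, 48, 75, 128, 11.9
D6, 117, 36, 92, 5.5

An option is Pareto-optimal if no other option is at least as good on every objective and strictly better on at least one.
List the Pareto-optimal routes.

D1: not dominated.
D2: not dominated (best fuel).
D3: not dominated (best tolls).
D4: not dominated.
D5: dominated by D2 (fuel 39≤48, tolls 22≤75, distance 46≤128, time 10.4≤11.9).
D6: not dominated.

D1, D2, D3, D4, D6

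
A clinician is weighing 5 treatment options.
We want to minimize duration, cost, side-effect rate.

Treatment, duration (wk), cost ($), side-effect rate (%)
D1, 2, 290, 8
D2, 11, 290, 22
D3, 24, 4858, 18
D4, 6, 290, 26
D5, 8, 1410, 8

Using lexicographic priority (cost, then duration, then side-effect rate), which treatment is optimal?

D1

First minimize cost: best is 290, kept {D1, D2, D4}.
Then minimize duration: best is 2, kept {D1}.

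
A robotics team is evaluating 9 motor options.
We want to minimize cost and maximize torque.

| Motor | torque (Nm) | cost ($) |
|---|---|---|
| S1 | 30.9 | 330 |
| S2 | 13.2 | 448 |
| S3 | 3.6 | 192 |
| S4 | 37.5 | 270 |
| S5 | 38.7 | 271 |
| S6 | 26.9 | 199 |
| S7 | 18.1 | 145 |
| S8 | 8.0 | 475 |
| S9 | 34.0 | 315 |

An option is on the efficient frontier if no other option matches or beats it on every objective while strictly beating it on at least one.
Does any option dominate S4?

S1: worse on torque (30.9 vs 37.5).
S2: worse on torque (13.2 vs 37.5).
S3: worse on torque (3.6 vs 37.5).
S5: worse on cost (271 vs 270).
S6: worse on torque (26.9 vs 37.5).
S7: worse on torque (18.1 vs 37.5).
S8: worse on torque (8.0 vs 37.5).
S9: worse on torque (34.0 vs 37.5).
No option is at least as good as S4 on every objective and strictly better on one.

No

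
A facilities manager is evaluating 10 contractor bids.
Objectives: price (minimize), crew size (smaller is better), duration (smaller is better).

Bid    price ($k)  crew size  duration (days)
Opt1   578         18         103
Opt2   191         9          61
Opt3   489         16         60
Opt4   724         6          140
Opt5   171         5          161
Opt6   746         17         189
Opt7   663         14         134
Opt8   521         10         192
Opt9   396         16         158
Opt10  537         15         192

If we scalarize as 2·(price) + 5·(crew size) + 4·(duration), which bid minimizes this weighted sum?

Opt2

Opt1: 2·578 + 5·18 + 4·103 = 1658
Opt2: 2·191 + 5·9 + 4·61 = 671
Opt3: 2·489 + 5·16 + 4·60 = 1298
Opt4: 2·724 + 5·6 + 4·140 = 2038
Opt5: 2·171 + 5·5 + 4·161 = 1011
Opt6: 2·746 + 5·17 + 4·189 = 2333
Opt7: 2·663 + 5·14 + 4·134 = 1932
Opt8: 2·521 + 5·10 + 4·192 = 1860
Opt9: 2·396 + 5·16 + 4·158 = 1504
Opt10: 2·537 + 5·15 + 4·192 = 1917
Lowest: Opt2 at 671.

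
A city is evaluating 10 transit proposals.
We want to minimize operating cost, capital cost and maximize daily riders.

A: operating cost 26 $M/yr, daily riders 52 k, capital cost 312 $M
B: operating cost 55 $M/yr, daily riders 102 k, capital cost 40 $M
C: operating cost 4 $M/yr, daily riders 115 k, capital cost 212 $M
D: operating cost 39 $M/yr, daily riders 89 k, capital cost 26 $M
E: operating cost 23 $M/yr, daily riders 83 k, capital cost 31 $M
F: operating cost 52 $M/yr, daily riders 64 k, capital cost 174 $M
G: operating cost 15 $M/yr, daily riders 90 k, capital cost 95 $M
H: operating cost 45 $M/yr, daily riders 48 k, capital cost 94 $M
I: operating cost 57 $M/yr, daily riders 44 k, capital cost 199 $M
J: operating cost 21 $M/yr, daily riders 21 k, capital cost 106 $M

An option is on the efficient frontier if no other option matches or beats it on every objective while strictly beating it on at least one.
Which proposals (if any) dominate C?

A: worse on operating cost (26 vs 4).
B: worse on operating cost (55 vs 4).
D: worse on operating cost (39 vs 4).
E: worse on operating cost (23 vs 4).
F: worse on operating cost (52 vs 4).
G: worse on operating cost (15 vs 4).
H: worse on operating cost (45 vs 4).
I: worse on operating cost (57 vs 4).
J: worse on operating cost (21 vs 4).
No option dominates C.

none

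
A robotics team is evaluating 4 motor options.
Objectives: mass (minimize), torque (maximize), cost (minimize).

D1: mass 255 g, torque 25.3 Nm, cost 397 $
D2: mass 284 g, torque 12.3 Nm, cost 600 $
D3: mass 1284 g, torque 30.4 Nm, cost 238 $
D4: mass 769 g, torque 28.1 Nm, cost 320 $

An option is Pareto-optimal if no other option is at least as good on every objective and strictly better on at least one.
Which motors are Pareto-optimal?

D1: not dominated (best mass).
D2: dominated by D1 (mass 255≤284, torque 25.3≥12.3, cost 397≤600).
D3: not dominated (best torque).
D4: not dominated.

D1, D3, D4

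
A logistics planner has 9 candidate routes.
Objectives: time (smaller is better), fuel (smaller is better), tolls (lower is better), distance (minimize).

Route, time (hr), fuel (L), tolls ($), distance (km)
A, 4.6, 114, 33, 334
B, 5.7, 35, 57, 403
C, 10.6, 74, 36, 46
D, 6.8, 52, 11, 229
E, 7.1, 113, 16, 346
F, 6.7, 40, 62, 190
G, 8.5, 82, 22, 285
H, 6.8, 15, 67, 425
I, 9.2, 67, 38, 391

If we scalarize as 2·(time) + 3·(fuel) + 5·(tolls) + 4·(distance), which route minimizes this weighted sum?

A: 2·4.6 + 3·114 + 5·33 + 4·334 = 1852.2
B: 2·5.7 + 3·35 + 5·57 + 4·403 = 2013.4
C: 2·10.6 + 3·74 + 5·36 + 4·46 = 607.2
D: 2·6.8 + 3·52 + 5·11 + 4·229 = 1140.6
E: 2·7.1 + 3·113 + 5·16 + 4·346 = 1817.2
F: 2·6.7 + 3·40 + 5·62 + 4·190 = 1203.4
G: 2·8.5 + 3·82 + 5·22 + 4·285 = 1513.0
H: 2·6.8 + 3·15 + 5·67 + 4·425 = 2093.6
I: 2·9.2 + 3·67 + 5·38 + 4·391 = 1973.4
Lowest: C at 607.2.

C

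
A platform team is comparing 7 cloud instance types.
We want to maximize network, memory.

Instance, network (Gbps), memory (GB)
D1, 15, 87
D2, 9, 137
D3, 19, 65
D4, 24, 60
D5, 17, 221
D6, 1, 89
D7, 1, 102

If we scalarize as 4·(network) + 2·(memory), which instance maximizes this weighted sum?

D5

D1: 4·15 + 2·87 = 234
D2: 4·9 + 2·137 = 310
D3: 4·19 + 2·65 = 206
D4: 4·24 + 2·60 = 216
D5: 4·17 + 2·221 = 510
D6: 4·1 + 2·89 = 182
D7: 4·1 + 2·102 = 208
Highest: D5 at 510.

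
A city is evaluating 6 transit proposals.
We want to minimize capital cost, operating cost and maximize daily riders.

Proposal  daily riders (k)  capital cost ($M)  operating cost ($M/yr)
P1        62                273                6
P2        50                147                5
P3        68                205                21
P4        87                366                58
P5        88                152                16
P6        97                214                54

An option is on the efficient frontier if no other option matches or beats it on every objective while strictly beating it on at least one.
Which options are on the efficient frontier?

P1: not dominated.
P2: not dominated (best capital cost).
P3: dominated by P5 (daily riders 88≥68, capital cost 152≤205, operating cost 16≤21).
P4: dominated by P5 (daily riders 88≥87, capital cost 152≤366, operating cost 16≤58).
P5: not dominated.
P6: not dominated (best daily riders).

P1, P2, P5, P6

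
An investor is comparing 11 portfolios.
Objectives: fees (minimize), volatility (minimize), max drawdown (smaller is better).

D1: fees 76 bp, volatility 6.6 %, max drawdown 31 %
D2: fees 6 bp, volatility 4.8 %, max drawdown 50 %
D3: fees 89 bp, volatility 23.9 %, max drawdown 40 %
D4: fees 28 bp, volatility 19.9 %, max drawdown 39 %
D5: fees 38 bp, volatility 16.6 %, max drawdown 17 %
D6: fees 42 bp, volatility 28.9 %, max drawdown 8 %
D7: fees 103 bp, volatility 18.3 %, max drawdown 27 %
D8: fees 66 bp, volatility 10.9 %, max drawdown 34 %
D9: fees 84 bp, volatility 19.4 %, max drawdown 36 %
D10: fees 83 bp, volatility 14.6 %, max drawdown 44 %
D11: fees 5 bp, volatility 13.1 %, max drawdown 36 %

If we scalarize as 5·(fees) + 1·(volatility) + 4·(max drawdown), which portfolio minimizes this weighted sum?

D1: 5·76 + 1·6.6 + 4·31 = 510.6
D2: 5·6 + 1·4.8 + 4·50 = 234.8
D3: 5·89 + 1·23.9 + 4·40 = 628.9
D4: 5·28 + 1·19.9 + 4·39 = 315.9
D5: 5·38 + 1·16.6 + 4·17 = 274.6
D6: 5·42 + 1·28.9 + 4·8 = 270.9
D7: 5·103 + 1·18.3 + 4·27 = 641.3
D8: 5·66 + 1·10.9 + 4·34 = 476.9
D9: 5·84 + 1·19.4 + 4·36 = 583.4
D10: 5·83 + 1·14.6 + 4·44 = 605.6
D11: 5·5 + 1·13.1 + 4·36 = 182.1
Lowest: D11 at 182.1.

D11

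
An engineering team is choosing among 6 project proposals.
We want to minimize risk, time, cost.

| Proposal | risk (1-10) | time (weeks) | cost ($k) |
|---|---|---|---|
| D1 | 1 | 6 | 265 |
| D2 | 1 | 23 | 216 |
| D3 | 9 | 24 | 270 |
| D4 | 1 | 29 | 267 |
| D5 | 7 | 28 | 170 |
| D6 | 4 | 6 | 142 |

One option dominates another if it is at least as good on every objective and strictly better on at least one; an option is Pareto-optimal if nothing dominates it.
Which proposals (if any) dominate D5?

D6

D6: risk 4≤7, time 6≤28, cost 142≤170 — dominates D5.
Others (D1, D2, D3, D4) are each worse than D5 on at least one objective.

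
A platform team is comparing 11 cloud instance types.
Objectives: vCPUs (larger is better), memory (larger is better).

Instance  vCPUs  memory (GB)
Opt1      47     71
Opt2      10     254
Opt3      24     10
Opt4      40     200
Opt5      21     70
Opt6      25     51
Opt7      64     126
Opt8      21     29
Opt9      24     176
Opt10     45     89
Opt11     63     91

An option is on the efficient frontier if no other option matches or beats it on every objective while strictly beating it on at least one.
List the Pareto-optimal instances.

Opt1: dominated by Opt7 (vCPUs 64≥47, memory 126≥71).
Opt2: not dominated (best memory).
Opt3: dominated by Opt1 (vCPUs 47≥24, memory 71≥10).
Opt4: not dominated.
Opt5: dominated by Opt1 (vCPUs 47≥21, memory 71≥70).
Opt6: dominated by Opt1 (vCPUs 47≥25, memory 71≥51).
Opt7: not dominated (best vCPUs).
Opt8: dominated by Opt1 (vCPUs 47≥21, memory 71≥29).
Opt9: dominated by Opt4 (vCPUs 40≥24, memory 200≥176).
Opt10: dominated by Opt7 (vCPUs 64≥45, memory 126≥89).
Opt11: dominated by Opt7 (vCPUs 64≥63, memory 126≥91).

Opt2, Opt4, Opt7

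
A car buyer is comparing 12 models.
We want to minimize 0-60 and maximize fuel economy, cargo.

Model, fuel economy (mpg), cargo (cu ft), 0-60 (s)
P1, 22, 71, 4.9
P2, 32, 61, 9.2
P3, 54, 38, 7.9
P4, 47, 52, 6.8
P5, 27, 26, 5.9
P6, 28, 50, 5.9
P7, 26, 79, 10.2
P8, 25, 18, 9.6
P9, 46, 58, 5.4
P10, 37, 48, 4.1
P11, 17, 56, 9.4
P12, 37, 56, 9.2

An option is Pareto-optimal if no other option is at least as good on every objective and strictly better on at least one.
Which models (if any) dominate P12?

P9

P9: fuel economy 46≥37, cargo 58≥56, 0-60 5.4≤9.2 — dominates P12.
Others (P1, P2, P3, P4, P5, P6, P7, P8, P10, P11) are each worse than P12 on at least one objective.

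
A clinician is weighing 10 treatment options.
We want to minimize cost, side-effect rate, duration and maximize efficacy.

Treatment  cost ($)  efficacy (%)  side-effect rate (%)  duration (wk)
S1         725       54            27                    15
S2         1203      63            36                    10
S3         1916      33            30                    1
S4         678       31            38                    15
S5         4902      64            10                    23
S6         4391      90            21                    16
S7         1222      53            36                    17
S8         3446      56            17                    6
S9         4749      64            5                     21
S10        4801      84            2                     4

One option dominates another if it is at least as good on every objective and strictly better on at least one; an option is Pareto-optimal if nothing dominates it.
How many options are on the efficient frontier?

S1: not dominated.
S2: not dominated.
S3: not dominated (best duration).
S4: not dominated (best cost).
S5: dominated by S9 (cost 4749≤4902, efficacy 64≥64, side-effect rate 5≤10, duration 21≤23).
S6: not dominated (best efficacy).
S7: dominated by S1 (cost 725≤1222, efficacy 54≥53, side-effect rate 27≤36, duration 15≤17).
S8: not dominated.
S9: not dominated.
S10: not dominated (best side-effect rate).
Pareto-optimal: S1, S2, S3, S4, S6, S8, S9, S10 → 8.

8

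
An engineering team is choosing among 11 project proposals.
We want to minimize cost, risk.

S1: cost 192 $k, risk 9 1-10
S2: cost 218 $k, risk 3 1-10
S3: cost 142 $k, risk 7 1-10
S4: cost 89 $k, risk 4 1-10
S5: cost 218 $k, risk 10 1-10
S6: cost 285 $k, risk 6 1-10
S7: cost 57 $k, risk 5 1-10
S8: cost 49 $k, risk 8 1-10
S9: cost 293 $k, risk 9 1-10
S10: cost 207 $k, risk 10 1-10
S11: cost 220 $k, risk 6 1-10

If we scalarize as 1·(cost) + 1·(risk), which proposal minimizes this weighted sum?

S1: 1·192 + 1·9 = 201
S2: 1·218 + 1·3 = 221
S3: 1·142 + 1·7 = 149
S4: 1·89 + 1·4 = 93
S5: 1·218 + 1·10 = 228
S6: 1·285 + 1·6 = 291
S7: 1·57 + 1·5 = 62
S8: 1·49 + 1·8 = 57
S9: 1·293 + 1·9 = 302
S10: 1·207 + 1·10 = 217
S11: 1·220 + 1·6 = 226
Lowest: S8 at 57.

S8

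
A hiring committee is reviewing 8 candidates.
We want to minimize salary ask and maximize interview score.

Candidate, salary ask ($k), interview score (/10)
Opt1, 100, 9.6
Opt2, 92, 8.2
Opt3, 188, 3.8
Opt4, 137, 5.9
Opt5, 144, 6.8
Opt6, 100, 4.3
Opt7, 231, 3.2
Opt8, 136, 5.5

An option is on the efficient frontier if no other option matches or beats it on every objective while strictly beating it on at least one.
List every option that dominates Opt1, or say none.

none

Opt2: worse on interview score (8.2 vs 9.6).
Opt3: worse on salary ask (188 vs 100).
Opt4: worse on salary ask (137 vs 100).
Opt5: worse on salary ask (144 vs 100).
Opt6: worse on interview score (4.3 vs 9.6).
Opt7: worse on salary ask (231 vs 100).
Opt8: worse on salary ask (136 vs 100).
No option dominates Opt1.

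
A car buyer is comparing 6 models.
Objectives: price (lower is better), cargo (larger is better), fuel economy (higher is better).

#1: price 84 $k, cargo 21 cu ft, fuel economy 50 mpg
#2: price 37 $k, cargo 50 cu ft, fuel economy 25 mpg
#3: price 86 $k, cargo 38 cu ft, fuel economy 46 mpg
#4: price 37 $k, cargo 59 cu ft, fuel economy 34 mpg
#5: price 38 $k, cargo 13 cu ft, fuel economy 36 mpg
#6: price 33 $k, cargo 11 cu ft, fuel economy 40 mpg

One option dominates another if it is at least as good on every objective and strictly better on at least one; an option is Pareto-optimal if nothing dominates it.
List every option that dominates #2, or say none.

#4

#4: price 37≤37, cargo 59≥50, fuel economy 34≥25 — dominates #2.
Others (#1, #3, #5, #6) are each worse than #2 on at least one objective.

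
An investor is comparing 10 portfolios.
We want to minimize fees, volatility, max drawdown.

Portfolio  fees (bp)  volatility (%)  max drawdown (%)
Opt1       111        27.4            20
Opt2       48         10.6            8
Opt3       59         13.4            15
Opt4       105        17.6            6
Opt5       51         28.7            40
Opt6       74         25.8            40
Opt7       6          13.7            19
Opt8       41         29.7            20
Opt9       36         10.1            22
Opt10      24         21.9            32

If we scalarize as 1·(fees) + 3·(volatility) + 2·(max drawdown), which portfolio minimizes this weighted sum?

Opt1: 1·111 + 3·27.4 + 2·20 = 233.2
Opt2: 1·48 + 3·10.6 + 2·8 = 95.8
Opt3: 1·59 + 3·13.4 + 2·15 = 129.2
Opt4: 1·105 + 3·17.6 + 2·6 = 169.8
Opt5: 1·51 + 3·28.7 + 2·40 = 217.1
Opt6: 1·74 + 3·25.8 + 2·40 = 231.4
Opt7: 1·6 + 3·13.7 + 2·19 = 85.1
Opt8: 1·41 + 3·29.7 + 2·20 = 170.1
Opt9: 1·36 + 3·10.1 + 2·22 = 110.3
Opt10: 1·24 + 3·21.9 + 2·32 = 153.7
Lowest: Opt7 at 85.1.

Opt7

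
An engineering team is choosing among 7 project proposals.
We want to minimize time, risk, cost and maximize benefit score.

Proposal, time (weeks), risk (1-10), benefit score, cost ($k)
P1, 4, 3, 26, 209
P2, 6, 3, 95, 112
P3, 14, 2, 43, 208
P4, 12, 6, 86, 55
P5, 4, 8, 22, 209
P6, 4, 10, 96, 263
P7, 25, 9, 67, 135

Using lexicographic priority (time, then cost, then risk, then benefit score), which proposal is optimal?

P1

First minimize time: best is 4, kept {P1, P5, P6}.
Then minimize cost: best is 209, kept {P1, P5}.
Then minimize risk: best is 3, kept {P1}.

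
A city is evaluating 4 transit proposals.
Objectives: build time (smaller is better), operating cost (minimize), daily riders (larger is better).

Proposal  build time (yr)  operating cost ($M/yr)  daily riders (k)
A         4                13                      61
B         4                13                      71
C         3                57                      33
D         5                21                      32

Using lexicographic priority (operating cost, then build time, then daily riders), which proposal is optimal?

B

First minimize operating cost: best is 13, kept {A, B}.
Then minimize build time: best is 4, kept {A, B}.
Then maximize daily riders: best is 71, kept {B}.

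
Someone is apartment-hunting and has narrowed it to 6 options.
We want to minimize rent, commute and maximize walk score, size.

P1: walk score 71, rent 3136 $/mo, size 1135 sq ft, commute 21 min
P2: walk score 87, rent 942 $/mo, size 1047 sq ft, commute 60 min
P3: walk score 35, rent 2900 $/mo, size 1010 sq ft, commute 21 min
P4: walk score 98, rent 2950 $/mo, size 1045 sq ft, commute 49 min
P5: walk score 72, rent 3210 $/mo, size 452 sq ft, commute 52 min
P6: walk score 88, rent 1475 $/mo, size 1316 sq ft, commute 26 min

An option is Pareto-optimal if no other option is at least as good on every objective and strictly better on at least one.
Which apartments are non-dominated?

P1, P2, P3, P4, P6

P1: not dominated.
P2: not dominated (best rent).
P3: not dominated.
P4: not dominated (best walk score).
P5: dominated by P4 (walk score 98≥72, rent 2950≤3210, size 1045≥452, commute 49≤52).
P6: not dominated (best size).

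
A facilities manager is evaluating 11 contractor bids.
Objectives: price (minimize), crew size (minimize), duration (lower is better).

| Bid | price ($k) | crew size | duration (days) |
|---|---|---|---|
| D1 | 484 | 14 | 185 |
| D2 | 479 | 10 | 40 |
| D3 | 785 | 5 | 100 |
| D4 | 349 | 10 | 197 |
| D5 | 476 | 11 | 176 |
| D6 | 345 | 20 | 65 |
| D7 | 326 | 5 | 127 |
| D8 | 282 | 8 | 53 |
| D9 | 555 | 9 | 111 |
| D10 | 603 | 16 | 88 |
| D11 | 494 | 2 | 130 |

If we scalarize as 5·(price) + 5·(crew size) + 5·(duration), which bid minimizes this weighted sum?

D1: 5·484 + 5·14 + 5·185 = 3415
D2: 5·479 + 5·10 + 5·40 = 2645
D3: 5·785 + 5·5 + 5·100 = 4450
D4: 5·349 + 5·10 + 5·197 = 2780
D5: 5·476 + 5·11 + 5·176 = 3315
D6: 5·345 + 5·20 + 5·65 = 2150
D7: 5·326 + 5·5 + 5·127 = 2290
D8: 5·282 + 5·8 + 5·53 = 1715
D9: 5·555 + 5·9 + 5·111 = 3375
D10: 5·603 + 5·16 + 5·88 = 3535
D11: 5·494 + 5·2 + 5·130 = 3130
Lowest: D8 at 1715.

D8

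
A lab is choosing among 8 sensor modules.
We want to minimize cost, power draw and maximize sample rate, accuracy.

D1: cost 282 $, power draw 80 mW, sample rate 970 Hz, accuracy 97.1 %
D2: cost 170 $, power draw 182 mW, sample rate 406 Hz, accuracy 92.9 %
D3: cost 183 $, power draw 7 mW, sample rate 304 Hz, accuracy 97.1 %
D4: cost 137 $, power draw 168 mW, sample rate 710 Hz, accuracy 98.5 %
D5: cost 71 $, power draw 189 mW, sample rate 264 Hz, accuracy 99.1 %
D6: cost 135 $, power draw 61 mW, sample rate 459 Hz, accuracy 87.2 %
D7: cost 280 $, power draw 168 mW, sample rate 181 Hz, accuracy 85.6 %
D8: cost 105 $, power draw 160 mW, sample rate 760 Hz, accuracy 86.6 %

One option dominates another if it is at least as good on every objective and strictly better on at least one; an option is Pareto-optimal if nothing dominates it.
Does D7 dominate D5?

D7 vs D5: D7 is worse on cost (280 vs 71), so it does not dominate D5.

No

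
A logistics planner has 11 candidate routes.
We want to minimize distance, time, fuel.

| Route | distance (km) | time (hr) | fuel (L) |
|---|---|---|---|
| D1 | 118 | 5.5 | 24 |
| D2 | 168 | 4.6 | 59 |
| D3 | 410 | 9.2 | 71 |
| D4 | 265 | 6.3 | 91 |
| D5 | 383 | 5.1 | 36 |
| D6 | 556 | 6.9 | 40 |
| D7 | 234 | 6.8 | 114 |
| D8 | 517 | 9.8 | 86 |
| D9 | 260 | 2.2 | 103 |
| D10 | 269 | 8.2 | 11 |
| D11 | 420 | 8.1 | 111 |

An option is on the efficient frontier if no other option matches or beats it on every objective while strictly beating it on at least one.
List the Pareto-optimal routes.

D1, D2, D5, D9, D10

D1: not dominated (best distance).
D2: not dominated.
D3: dominated by D1 (distance 118≤410, time 5.5≤9.2, fuel 24≤71).
D4: dominated by D1 (distance 118≤265, time 5.5≤6.3, fuel 24≤91).
D5: not dominated.
D6: dominated by D1 (distance 118≤556, time 5.5≤6.9, fuel 24≤40).
D7: dominated by D1 (distance 118≤234, time 5.5≤6.8, fuel 24≤114).
D8: dominated by D1 (distance 118≤517, time 5.5≤9.8, fuel 24≤86).
D9: not dominated (best time).
D10: not dominated (best fuel).
D11: dominated by D1 (distance 118≤420, time 5.5≤8.1, fuel 24≤111).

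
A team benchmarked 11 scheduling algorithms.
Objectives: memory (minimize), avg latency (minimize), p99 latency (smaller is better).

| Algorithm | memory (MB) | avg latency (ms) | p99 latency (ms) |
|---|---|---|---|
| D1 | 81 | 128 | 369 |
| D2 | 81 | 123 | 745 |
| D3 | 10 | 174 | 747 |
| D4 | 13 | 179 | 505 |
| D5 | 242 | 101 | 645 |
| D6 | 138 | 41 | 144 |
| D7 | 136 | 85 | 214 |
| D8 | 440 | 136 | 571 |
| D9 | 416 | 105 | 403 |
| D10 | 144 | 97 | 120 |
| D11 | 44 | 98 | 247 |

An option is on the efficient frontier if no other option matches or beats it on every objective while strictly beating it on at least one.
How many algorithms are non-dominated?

6

D1: dominated by D11 (memory 44≤81, avg latency 98≤128, p99 latency 247≤369).
D2: dominated by D11 (memory 44≤81, avg latency 98≤123, p99 latency 247≤745).
D3: not dominated (best memory).
D4: not dominated.
D5: dominated by D6 (memory 138≤242, avg latency 41≤101, p99 latency 144≤645).
D6: not dominated (best avg latency).
D7: not dominated.
D8: dominated by D1 (memory 81≤440, avg latency 128≤136, p99 latency 369≤571).
D9: dominated by D6 (memory 138≤416, avg latency 41≤105, p99 latency 144≤403).
D10: not dominated (best p99 latency).
D11: not dominated.
Pareto-optimal: D3, D4, D6, D7, D10, D11 → 6.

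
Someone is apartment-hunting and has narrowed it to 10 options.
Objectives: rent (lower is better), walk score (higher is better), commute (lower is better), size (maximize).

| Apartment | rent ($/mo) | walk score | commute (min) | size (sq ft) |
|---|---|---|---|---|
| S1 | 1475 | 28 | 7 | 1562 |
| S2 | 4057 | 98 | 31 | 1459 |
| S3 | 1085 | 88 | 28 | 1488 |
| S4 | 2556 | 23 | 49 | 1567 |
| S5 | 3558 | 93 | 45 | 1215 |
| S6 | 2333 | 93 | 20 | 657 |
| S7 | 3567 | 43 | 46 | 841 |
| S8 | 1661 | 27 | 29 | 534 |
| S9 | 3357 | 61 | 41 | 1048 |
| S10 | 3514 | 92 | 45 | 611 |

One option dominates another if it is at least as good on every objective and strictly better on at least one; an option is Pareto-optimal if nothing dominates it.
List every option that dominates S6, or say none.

S1: worse on walk score (28 vs 93).
S2: worse on rent (4057 vs 2333).
S3: worse on walk score (88 vs 93).
S4: worse on rent (2556 vs 2333).
S5: worse on rent (3558 vs 2333).
S7: worse on rent (3567 vs 2333).
S8: worse on walk score (27 vs 93).
S9: worse on rent (3357 vs 2333).
S10: worse on rent (3514 vs 2333).
No option dominates S6.

none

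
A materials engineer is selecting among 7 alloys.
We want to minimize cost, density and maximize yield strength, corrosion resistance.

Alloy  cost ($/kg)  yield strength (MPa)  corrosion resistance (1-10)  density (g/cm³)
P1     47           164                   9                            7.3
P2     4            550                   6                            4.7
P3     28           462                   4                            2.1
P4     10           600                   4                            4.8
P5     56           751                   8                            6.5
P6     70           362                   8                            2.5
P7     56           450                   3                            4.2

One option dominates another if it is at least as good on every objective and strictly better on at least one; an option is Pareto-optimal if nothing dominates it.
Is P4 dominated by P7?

P7 vs P4: P7 is worse on cost (56 vs 10), so it does not dominate P4.

No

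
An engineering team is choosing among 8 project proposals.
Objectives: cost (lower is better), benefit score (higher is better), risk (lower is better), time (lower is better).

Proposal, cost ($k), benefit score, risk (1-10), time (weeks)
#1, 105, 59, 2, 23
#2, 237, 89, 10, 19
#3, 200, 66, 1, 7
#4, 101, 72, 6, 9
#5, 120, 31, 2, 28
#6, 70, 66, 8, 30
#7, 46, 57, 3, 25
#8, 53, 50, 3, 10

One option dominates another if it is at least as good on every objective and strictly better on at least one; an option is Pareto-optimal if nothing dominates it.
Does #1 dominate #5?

Yes

#1 vs #5: cost 105≤120, benefit score 59≥31, risk 2≤2, time 23≤28 — #1 is at least as good on every objective with at least one strict improvement.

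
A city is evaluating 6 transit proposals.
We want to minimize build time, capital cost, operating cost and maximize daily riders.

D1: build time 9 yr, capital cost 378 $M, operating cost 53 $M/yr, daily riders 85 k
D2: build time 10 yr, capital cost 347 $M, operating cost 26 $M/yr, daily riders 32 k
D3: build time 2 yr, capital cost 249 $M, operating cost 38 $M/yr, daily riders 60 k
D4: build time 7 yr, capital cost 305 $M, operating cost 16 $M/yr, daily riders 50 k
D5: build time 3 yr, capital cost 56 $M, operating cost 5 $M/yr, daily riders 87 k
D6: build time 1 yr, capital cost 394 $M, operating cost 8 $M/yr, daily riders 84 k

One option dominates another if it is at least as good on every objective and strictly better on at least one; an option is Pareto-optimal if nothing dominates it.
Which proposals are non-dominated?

D1: dominated by D5 (build time 3≤9, capital cost 56≤378, operating cost 5≤53, daily riders 87≥85).
D2: dominated by D4 (build time 7≤10, capital cost 305≤347, operating cost 16≤26, daily riders 50≥32).
D3: not dominated.
D4: dominated by D5 (build time 3≤7, capital cost 56≤305, operating cost 5≤16, daily riders 87≥50).
D5: not dominated (best capital cost).
D6: not dominated (best build time).

D3, D5, D6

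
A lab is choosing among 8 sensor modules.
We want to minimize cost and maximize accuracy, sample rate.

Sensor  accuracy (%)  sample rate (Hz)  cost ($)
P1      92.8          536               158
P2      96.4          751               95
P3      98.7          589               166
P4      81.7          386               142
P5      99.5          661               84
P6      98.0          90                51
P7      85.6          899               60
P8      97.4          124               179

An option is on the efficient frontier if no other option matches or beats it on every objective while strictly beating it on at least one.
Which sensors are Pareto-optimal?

P1: dominated by P2 (accuracy 96.4≥92.8, sample rate 751≥536, cost 95≤158).
P2: not dominated.
P3: dominated by P5 (accuracy 99.5≥98.7, sample rate 661≥589, cost 84≤166).
P4: dominated by P2 (accuracy 96.4≥81.7, sample rate 751≥386, cost 95≤142).
P5: not dominated (best accuracy).
P6: not dominated (best cost).
P7: not dominated (best sample rate).
P8: dominated by P3 (accuracy 98.7≥97.4, sample rate 589≥124, cost 166≤179).

P2, P5, P6, P7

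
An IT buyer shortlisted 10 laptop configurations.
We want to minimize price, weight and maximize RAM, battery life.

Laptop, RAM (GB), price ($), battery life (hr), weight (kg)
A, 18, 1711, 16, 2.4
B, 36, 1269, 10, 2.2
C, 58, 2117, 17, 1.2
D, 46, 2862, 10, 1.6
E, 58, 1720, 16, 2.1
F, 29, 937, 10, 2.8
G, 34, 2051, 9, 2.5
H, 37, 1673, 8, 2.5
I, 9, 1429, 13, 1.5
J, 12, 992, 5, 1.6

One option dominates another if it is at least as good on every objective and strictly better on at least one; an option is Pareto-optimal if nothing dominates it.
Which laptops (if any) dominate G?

B: RAM 36≥34, price 1269≤2051, battery life 10≥9, weight 2.2≤2.5 — dominates G.
E: RAM 58≥34, price 1720≤2051, battery life 16≥9, weight 2.1≤2.5 — dominates G.
Others (A, C, D, F, H, I, J) are each worse than G on at least one objective.

B, E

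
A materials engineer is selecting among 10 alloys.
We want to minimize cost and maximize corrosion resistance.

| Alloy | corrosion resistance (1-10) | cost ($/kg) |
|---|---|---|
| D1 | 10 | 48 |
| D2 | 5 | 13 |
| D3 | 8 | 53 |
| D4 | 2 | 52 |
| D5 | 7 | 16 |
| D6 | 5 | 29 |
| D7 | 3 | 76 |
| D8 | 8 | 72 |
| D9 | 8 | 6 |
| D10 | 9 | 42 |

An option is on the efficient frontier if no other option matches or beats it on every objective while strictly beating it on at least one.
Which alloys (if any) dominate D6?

D2, D5, D9

D2: corrosion resistance 5≥5, cost 13≤29 — dominates D6.
D5: corrosion resistance 7≥5, cost 16≤29 — dominates D6.
D9: corrosion resistance 8≥5, cost 6≤29 — dominates D6.
Others (D1, D3, D4, D7, D8, D10) are each worse than D6 on at least one objective.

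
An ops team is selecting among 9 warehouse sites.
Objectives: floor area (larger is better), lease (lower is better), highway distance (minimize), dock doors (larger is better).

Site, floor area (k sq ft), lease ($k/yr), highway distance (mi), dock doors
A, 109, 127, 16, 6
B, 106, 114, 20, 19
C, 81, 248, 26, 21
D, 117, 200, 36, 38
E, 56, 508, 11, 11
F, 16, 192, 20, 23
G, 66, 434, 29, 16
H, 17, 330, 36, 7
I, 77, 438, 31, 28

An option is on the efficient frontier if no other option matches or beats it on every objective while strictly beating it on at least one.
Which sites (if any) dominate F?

A: worse on dock doors (6 vs 23).
B: worse on dock doors (19 vs 23).
C: worse on lease (248 vs 192).
D: worse on lease (200 vs 192).
E: worse on lease (508 vs 192).
G: worse on lease (434 vs 192).
H: worse on lease (330 vs 192).
I: worse on lease (438 vs 192).
No option dominates F.

none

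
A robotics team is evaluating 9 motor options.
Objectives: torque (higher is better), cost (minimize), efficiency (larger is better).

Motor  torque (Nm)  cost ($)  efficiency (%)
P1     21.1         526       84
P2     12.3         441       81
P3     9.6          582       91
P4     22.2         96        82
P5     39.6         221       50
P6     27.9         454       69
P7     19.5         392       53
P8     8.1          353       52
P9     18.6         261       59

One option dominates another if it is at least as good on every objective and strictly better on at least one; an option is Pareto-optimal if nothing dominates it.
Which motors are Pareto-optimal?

P1, P3, P4, P5, P6

P1: not dominated.
P2: dominated by P4 (torque 22.2≥12.3, cost 96≤441, efficiency 82≥81).
P3: not dominated (best efficiency).
P4: not dominated (best cost).
P5: not dominated (best torque).
P6: not dominated.
P7: dominated by P4 (torque 22.2≥19.5, cost 96≤392, efficiency 82≥53).
P8: dominated by P4 (torque 22.2≥8.1, cost 96≤353, efficiency 82≥52).
P9: dominated by P4 (torque 22.2≥18.6, cost 96≤261, efficiency 82≥59).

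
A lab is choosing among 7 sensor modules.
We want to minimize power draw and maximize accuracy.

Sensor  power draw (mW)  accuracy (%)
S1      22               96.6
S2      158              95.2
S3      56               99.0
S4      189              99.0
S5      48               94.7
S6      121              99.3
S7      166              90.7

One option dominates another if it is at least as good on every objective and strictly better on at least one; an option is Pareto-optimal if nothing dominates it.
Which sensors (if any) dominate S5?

S1

S1: power draw 22≤48, accuracy 96.6≥94.7 — dominates S5.
Others (S2, S3, S4, S6, S7) are each worse than S5 on at least one objective.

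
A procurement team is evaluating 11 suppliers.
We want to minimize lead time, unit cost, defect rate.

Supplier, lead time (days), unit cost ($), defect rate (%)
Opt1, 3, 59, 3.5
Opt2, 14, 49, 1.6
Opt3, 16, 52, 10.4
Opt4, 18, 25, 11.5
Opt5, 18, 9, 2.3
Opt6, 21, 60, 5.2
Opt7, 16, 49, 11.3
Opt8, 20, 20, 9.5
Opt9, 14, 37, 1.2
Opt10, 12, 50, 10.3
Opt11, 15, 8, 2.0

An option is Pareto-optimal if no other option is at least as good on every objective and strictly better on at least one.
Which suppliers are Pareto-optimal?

Opt1: not dominated (best lead time).
Opt2: dominated by Opt9 (lead time 14≤14, unit cost 37≤49, defect rate 1.2≤1.6).
Opt3: dominated by Opt2 (lead time 14≤16, unit cost 49≤52, defect rate 1.6≤10.4).
Opt4: dominated by Opt5 (lead time 18≤18, unit cost 9≤25, defect rate 2.3≤11.5).
Opt5: dominated by Opt11 (lead time 15≤18, unit cost 8≤9, defect rate 2.0≤2.3).
Opt6: dominated by Opt1 (lead time 3≤21, unit cost 59≤60, defect rate 3.5≤5.2).
Opt7: dominated by Opt2 (lead time 14≤16, unit cost 49≤49, defect rate 1.6≤11.3).
Opt8: dominated by Opt5 (lead time 18≤20, unit cost 9≤20, defect rate 2.3≤9.5).
Opt9: not dominated (best defect rate).
Opt10: not dominated.
Opt11: not dominated (best unit cost).

Opt1, Opt9, Opt10, Opt11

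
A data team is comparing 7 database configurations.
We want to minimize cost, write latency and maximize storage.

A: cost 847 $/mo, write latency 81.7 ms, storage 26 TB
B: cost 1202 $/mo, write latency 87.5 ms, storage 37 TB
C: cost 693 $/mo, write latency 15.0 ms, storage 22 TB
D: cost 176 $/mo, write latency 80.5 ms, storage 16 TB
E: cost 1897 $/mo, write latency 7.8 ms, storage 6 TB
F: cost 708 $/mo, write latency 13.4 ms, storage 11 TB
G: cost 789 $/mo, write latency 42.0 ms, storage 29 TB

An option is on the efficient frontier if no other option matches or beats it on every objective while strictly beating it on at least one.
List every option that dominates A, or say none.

G

G: cost 789≤847, write latency 42.0≤81.7, storage 29≥26 — dominates A.
Others (B, C, D, E, F) are each worse than A on at least one objective.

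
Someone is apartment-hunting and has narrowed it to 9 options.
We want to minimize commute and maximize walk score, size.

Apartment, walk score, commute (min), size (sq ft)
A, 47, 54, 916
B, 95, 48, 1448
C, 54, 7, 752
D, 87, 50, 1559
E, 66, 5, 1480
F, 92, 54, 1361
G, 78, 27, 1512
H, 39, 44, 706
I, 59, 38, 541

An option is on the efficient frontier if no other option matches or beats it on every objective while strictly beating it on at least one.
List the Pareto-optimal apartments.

A: dominated by B (walk score 95≥47, commute 48≤54, size 1448≥916).
B: not dominated (best walk score).
C: dominated by E (walk score 66≥54, commute 5≤7, size 1480≥752).
D: not dominated (best size).
E: not dominated (best commute).
F: dominated by B (walk score 95≥92, commute 48≤54, size 1448≥1361).
G: not dominated.
H: dominated by C (walk score 54≥39, commute 7≤44, size 752≥706).
I: dominated by E (walk score 66≥59, commute 5≤38, size 1480≥541).

B, D, E, G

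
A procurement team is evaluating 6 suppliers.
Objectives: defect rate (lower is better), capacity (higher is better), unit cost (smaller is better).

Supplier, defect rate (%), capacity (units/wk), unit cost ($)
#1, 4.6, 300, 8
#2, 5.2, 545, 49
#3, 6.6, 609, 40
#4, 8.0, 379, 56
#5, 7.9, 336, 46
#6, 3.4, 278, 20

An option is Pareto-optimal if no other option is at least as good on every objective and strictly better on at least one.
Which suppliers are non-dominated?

#1, #2, #3, #6

#1: not dominated (best unit cost).
#2: not dominated.
#3: not dominated (best capacity).
#4: dominated by #2 (defect rate 5.2≤8.0, capacity 545≥379, unit cost 49≤56).
#5: dominated by #3 (defect rate 6.6≤7.9, capacity 609≥336, unit cost 40≤46).
#6: not dominated (best defect rate).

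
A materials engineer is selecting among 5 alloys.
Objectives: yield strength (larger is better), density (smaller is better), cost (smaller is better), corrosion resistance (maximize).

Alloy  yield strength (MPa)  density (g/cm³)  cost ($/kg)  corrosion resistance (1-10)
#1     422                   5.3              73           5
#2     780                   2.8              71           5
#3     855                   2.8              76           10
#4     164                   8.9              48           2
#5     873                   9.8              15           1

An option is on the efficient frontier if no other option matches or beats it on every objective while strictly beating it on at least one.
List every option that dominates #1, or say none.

#2: yield strength 780≥422, density 2.8≤5.3, cost 71≤73, corrosion resistance 5≥5 — dominates #1.
Others (#3, #4, #5) are each worse than #1 on at least one objective.

#2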